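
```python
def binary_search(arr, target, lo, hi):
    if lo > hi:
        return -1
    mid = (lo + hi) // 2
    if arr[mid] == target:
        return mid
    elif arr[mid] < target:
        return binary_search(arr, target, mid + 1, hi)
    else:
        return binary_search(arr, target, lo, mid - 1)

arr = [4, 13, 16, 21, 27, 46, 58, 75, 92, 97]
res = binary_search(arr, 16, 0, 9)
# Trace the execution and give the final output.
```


binary_search(arr, 16, 0, 9)
lo=0, hi=9, mid=4, arr[mid]=27
27 > 16, search left half
lo=0, hi=3, mid=1, arr[mid]=13
13 < 16, search right half
lo=2, hi=3, mid=2, arr[mid]=16
arr[2] == 16, found at index 2
= 2


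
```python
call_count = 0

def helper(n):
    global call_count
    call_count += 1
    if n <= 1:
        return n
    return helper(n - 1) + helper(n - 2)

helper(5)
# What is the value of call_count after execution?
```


helper(5) calls helper(4) and helper(3); each non-base call branches into two more.
Let C(k) = total number of calls made by helper(k), including the call to helper(k) itself.
Base cases: C(0) = 1, C(1) = 1
Recurrence: C(k) = 1 + C(k-1) + C(k-2)
  C(2) = 1 + C(1) + C(0) = 1 + 1 + 1 = 3
  C(3) = 1 + C(2) + C(1) = 1 + 3 + 1 = 5
  C(4) = 1 + C(3) + C(2) = 1 + 5 + 3 = 9
  C(5) = 1 + C(4) + C(3) = 1 + 9 + 5 = 15
Total calls = C(5) = 15


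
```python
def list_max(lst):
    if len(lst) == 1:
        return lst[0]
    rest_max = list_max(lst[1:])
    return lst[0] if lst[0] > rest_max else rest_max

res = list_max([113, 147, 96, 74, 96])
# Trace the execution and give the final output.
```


list_max([113, 147, 96, 74, 96])
= compare 113 with list_max([147, 96, 74, 96])
= compare 147 with list_max([96, 74, 96])
= compare 96 with list_max([74, 96])
= compare 74 with list_max([96])
Base: list_max([96]) = 96
compare 74 with 96: max = 96
compare 96 with 96: max = 96
compare 147 with 96: max = 147
compare 113 with 147: max = 147
= 147


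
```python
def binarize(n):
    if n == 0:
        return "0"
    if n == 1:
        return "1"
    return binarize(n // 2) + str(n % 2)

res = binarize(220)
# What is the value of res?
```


binarize(220)
= binarize(110) + "0"
= binarize(55) + "0" + "0"
= binarize(27) + "1" + "0" + "0"
= binarize(13) + "1" + "1" + "0" + "0"
= binarize(6) + "1" + "1" + "1" + "0" + "0"
= binarize(3) + "0" + "1" + "1" + "1" + "0" + "0"
= binarize(1) + "1" + "0" + "1" + "1" + "1" + "0" + "0"
= "1" + "1" + "0" + "1" + "1" + "1" + "0" + "0"
= "11011100"


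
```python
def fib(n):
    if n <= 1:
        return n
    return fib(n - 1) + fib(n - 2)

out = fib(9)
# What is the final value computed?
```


fib(9)
= fib(8) + fib(7)
= (fib(7) + fib(6)) + fib(7)
Computing bottom-up: fib(0)=0, fib(1)=1, fib(2)=1, fib(3)=2, fib(4)=3, fib(5)=5, fib(6)=8, fib(7)=13, fib(8)=21, fib(9)=34
= 34


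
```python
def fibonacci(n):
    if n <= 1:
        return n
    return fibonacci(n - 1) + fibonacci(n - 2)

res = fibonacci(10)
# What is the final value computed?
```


fibonacci(10)
= fibonacci(9) + fibonacci(8)
= (fibonacci(8) + fibonacci(7)) + fibonacci(8)
Computing bottom-up: fibonacci(0)=0, fibonacci(1)=1, fibonacci(2)=1, fibonacci(3)=2, fibonacci(4)=3, fibonacci(5)=5, fibonacci(6)=8, fibonacci(7)=13, fibonacci(8)=21, fibonacci(9)=34, fibonacci(10)=55
= 55


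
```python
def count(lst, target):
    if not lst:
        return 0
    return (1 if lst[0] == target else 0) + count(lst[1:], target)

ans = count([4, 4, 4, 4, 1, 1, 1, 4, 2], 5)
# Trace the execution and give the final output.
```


count([4, 4, 4, 4, 1, 1, 1, 4, 2], 5)
lst[0]=4 != 5: 0 + count([4, 4, 4, 1, 1, 1, 4, 2], 5)
lst[0]=4 != 5: 0 + count([4, 4, 1, 1, 1, 4, 2], 5)
lst[0]=4 != 5: 0 + count([4, 1, 1, 1, 4, 2], 5)
lst[0]=4 != 5: 0 + count([1, 1, 1, 4, 2], 5)
lst[0]=1 != 5: 0 + count([1, 1, 4, 2], 5)
lst[0]=1 != 5: 0 + count([1, 4, 2], 5)
lst[0]=1 != 5: 0 + count([4, 2], 5)
lst[0]=4 != 5: 0 + count([2], 5)
lst[0]=2 != 5: 0 + count([], 5)
= 0


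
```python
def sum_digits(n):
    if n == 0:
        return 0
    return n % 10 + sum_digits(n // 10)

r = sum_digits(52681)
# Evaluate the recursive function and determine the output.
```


sum_digits(52681)
= 1 + sum_digits(5268)
= 1 + 8 + sum_digits(526)
= 1 + 8 + 6 + sum_digits(52)
= 1 + 8 + 6 + 2 + sum_digits(5)
= 1 + 8 + 6 + 2 + 5 + sum_digits(0)
= 1 + 8 + 6 + 2 + 5 + 0
= 22


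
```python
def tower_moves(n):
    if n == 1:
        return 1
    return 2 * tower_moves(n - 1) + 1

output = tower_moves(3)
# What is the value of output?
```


tower_moves(3)
= 2 * tower_moves(2) + 1
= 2 * (2 * tower_moves(1) + 1) + 1
Now compute bottom-up:
tower_moves(1) = 1
tower_moves(2) = 2 * 1 + 1 = 3
tower_moves(3) = 2 * 3 + 1 = 7
= 7


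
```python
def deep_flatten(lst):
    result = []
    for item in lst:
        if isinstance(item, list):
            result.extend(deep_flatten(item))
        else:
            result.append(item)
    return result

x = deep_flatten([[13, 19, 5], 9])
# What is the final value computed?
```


deep_flatten([[13, 19, 5], 9])
Processing each element:
  [13, 19, 5] is a list -> deep_flatten recursively -> [13, 19, 5]
  9 is not a list -> append 9
= [13, 19, 5, 9]


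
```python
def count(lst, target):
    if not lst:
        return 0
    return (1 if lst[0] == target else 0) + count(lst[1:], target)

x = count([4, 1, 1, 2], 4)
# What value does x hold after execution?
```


count([4, 1, 1, 2], 4)
lst[0]=4 == 4: 1 + count([1, 1, 2], 4)
lst[0]=1 != 4: 0 + count([1, 2], 4)
lst[0]=1 != 4: 0 + count([2], 4)
lst[0]=2 != 4: 0 + count([], 4)
= 1


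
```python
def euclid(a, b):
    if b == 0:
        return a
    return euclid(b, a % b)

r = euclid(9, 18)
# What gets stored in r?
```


euclid(9, 18)
= euclid(18, 9 % 18) = euclid(18, 9)
= euclid(9, 18 % 9) = euclid(9, 0)
b == 0, return a = 9


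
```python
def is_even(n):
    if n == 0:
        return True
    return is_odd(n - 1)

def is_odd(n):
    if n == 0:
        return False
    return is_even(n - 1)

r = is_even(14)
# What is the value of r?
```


is_even(14)
= is_odd(13)
= is_even(12)
= is_odd(11)
= is_even(10)
= is_odd(9)
= is_even(8)
= is_odd(7)
= is_even(6)
= is_odd(5)
= is_even(4)
= is_odd(3)
= is_even(2)
= is_odd(1)
= is_even(0)
n == 0: return True
= True


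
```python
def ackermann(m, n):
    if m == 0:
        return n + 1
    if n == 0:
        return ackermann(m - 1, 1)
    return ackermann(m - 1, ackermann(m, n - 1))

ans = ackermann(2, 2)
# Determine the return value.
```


ackermann(2, 2)
= ackermann(1, ackermann(2, 1))
First compute ackermann(2, 1) = 5
= ackermann(1, 5)
= 7


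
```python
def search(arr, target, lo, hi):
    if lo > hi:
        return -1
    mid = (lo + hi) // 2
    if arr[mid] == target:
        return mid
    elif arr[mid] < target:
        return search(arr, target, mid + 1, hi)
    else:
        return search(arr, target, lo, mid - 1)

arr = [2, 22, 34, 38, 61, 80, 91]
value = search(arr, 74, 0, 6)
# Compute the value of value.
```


search(arr, 74, 0, 6)
lo=0, hi=6, mid=3, arr[mid]=38
38 < 74, search right half
lo=4, hi=6, mid=5, arr[mid]=80
80 > 74, search left half
lo=4, hi=4, mid=4, arr[mid]=61
61 < 74, search right half
lo > hi, target not found, return -1
= -1


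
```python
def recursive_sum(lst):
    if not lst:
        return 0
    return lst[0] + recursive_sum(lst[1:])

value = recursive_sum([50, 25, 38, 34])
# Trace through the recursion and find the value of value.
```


recursive_sum([50, 25, 38, 34])
= 50 + recursive_sum([25, 38, 34])
= 50 + 25 + recursive_sum([38, 34])
= 50 + 25 + 38 + recursive_sum([34])
= 50 + 25 + 38 + 34 + recursive_sum([])
= 50 + 25 + 38 + 34 + 0
= 147


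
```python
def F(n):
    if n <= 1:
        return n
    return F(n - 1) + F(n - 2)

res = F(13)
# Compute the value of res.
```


F(13)
= F(12) + F(11)
= (F(11) + F(10)) + F(11)
Computing bottom-up: F(0)=0, F(1)=1, F(2)=1, F(3)=2, F(4)=3, F(5)=5, F(6)=8, F(7)=13, F(8)=21, F(9)=34, F(10)=55, F(11)=89, F(12)=144, F(13)=233
= 233


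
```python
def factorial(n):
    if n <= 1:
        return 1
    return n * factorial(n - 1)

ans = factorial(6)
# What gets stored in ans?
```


factorial(6)
= 6 * factorial(5)
= 6 * 5 * factorial(4)
= 6 * 5 * 4 * factorial(3)
= 6 * 5 * 4 * 3 * factorial(2)
= 6 * 5 * 4 * 3 * 2 * factorial(1)
= 6 * 5 * 4 * 3 * 2 * 1
= 720


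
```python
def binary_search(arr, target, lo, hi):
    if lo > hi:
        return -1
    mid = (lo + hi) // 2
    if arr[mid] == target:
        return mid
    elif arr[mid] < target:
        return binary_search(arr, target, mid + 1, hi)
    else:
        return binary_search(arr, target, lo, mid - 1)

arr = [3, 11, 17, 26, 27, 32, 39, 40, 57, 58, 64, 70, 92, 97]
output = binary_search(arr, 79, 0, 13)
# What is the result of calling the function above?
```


binary_search(arr, 79, 0, 13)
lo=0, hi=13, mid=6, arr[mid]=39
39 < 79, search right half
lo=7, hi=13, mid=10, arr[mid]=64
64 < 79, search right half
lo=11, hi=13, mid=12, arr[mid]=92
92 > 79, search left half
lo=11, hi=11, mid=11, arr[mid]=70
70 < 79, search right half
lo > hi, target not found, return -1
= -1


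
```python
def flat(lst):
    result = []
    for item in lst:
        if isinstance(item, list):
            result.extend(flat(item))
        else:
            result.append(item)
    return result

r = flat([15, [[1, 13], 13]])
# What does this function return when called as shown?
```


flat([15, [[1, 13], 13]])
Processing each element:
  15 is not a list -> append 15
  [[1, 13], 13] is a list -> flat recursively -> [1, 13, 13]
= [15, 1, 13, 13]


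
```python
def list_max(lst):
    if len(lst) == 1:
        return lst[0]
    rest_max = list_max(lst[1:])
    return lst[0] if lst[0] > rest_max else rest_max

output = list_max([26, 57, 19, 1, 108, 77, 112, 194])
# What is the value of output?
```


list_max([26, 57, 19, 1, 108, 77, 112, 194])
= compare 26 with list_max([57, 19, 1, 108, 77, 112, 194])
= compare 57 with list_max([19, 1, 108, 77, 112, 194])
= compare 19 with list_max([1, 108, 77, 112, 194])
= compare 1 with list_max([108, 77, 112, 194])
= compare 108 with list_max([77, 112, 194])
= compare 77 with list_max([112, 194])
= compare 112 with list_max([194])
Base: list_max([194]) = 194
compare 112 with 194: max = 194
compare 77 with 194: max = 194
compare 108 with 194: max = 194
compare 1 with 194: max = 194
compare 19 with 194: max = 194
compare 57 with 194: max = 194
compare 26 with 194: max = 194
= 194


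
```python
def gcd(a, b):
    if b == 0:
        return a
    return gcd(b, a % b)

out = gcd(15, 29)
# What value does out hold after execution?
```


gcd(15, 29)
= gcd(29, 15 % 29) = gcd(29, 15)
= gcd(15, 29 % 15) = gcd(15, 14)
= gcd(14, 15 % 14) = gcd(14, 1)
= gcd(1, 14 % 1) = gcd(1, 0)
b == 0, return a = 1


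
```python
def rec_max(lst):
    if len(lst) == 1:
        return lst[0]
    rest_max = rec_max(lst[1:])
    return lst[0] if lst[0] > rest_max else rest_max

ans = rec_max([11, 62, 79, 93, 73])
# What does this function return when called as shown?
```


rec_max([11, 62, 79, 93, 73])
= compare 11 with rec_max([62, 79, 93, 73])
= compare 62 with rec_max([79, 93, 73])
= compare 79 with rec_max([93, 73])
= compare 93 with rec_max([73])
Base: rec_max([73]) = 73
compare 93 with 73: max = 93
compare 79 with 93: max = 93
compare 62 with 93: max = 93
compare 11 with 93: max = 93
= 93


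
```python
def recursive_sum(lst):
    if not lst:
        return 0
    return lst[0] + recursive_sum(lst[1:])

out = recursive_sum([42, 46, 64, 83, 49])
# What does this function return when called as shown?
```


recursive_sum([42, 46, 64, 83, 49])
= 42 + recursive_sum([46, 64, 83, 49])
= 42 + 46 + recursive_sum([64, 83, 49])
= 42 + 46 + 64 + recursive_sum([83, 49])
= 42 + 46 + 64 + 83 + recursive_sum([49])
= 42 + 46 + 64 + 83 + 49 + recursive_sum([])
= 42 + 46 + 64 + 83 + 49 + 0
= 284


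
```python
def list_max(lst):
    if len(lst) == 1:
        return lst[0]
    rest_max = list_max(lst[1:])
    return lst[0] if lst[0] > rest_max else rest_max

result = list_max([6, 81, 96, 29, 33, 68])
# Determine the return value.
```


list_max([6, 81, 96, 29, 33, 68])
= compare 6 with list_max([81, 96, 29, 33, 68])
= compare 81 with list_max([96, 29, 33, 68])
= compare 96 with list_max([29, 33, 68])
= compare 29 with list_max([33, 68])
= compare 33 with list_max([68])
Base: list_max([68]) = 68
compare 33 with 68: max = 68
compare 29 with 68: max = 68
compare 96 with 68: max = 96
compare 81 with 96: max = 96
compare 6 with 96: max = 96
= 96


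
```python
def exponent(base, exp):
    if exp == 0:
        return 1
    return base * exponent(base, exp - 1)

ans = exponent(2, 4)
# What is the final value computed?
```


exponent(2, 4)
= 2 * exponent(2, 3)
= 2 * 2 * exponent(2, 2)
= 2 * 2 * 2 * exponent(2, 1)
= 2 * 2 * 2 * 2 * exponent(2, 0)
= 2 * 2 * 2 * 2 * 1
= 16


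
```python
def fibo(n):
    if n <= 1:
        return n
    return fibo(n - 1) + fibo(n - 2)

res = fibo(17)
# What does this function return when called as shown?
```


fibo(17)
= fibo(16) + fibo(15)
= (fibo(15) + fibo(14)) + fibo(15)
Computing bottom-up: fibo(0)=0, fibo(1)=1, fibo(2)=1, fibo(3)=2, fibo(4)=3, fibo(5)=5, fibo(6)=8, fibo(7)=13, fibo(8)=21, fibo(9)=34, fibo(10)=55, fibo(11)=89, fibo(12)=144, fibo(13)=233, fibo(14)=377, fibo(15)=610, fibo(16)=987, fibo(17)=1597
= 1597


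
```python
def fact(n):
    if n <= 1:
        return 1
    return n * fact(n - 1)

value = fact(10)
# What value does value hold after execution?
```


fact(10)
= 10 * fact(9)
= 10 * 9 * fact(8)
= 10 * 9 * 8 * fact(7)
= 10 * 9 * 8 * 7 * fact(6)
= 10 * 9 * 8 * 7 * 6 * fact(5)
= 10 * 9 * 8 * 7 * 6 * 5 * fact(4)
= 10 * 9 * 8 * 7 * 6 * 5 * 4 * fact(3)
= 10 * 9 * 8 * 7 * 6 * 5 * 4 * 3 * fact(2)
= 10 * 9 * 8 * 7 * 6 * 5 * 4 * 3 * 2 * fact(1)
= 10 * 9 * 8 * 7 * 6 * 5 * 4 * 3 * 2 * 1
= 3628800


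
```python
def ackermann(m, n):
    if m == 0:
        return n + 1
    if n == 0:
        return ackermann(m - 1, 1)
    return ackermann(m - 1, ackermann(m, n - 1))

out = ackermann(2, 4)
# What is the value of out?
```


ackermann(2, 4)
= ackermann(1, ackermann(2, 3))
First compute ackermann(2, 3) = 9
= ackermann(1, 9)
= 11


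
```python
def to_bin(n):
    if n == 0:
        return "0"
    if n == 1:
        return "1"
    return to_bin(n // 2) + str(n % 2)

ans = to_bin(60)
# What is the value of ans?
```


to_bin(60)
= to_bin(30) + "0"
= to_bin(15) + "0" + "0"
= to_bin(7) + "1" + "0" + "0"
= to_bin(3) + "1" + "1" + "0" + "0"
= to_bin(1) + "1" + "1" + "1" + "0" + "0"
= "1" + "1" + "1" + "1" + "0" + "0"
= "111100"


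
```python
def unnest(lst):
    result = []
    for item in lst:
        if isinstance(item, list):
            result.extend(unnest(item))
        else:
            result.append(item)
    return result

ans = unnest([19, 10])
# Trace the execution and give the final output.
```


unnest([19, 10])
Processing each element:
  19 is not a list -> append 19
  10 is not a list -> append 10
= [19, 10]


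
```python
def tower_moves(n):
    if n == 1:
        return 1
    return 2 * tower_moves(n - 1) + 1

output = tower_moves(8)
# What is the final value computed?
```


tower_moves(8)
= 2 * tower_moves(7) + 1
= 2 * (2 * tower_moves(6) + 1) + 1
= 2 * (2 * (2 * tower_moves(5) + 1) + 1) + 1
= 2 * (2 * (2 * (2 * tower_moves(4) + 1) + 1) + 1) + 1
= 2 * (2 * (2 * (2 * (2 * tower_moves(3) + 1) + 1) + 1) + 1) + 1
= 2 * (2 * (2 * (2 * (2 * (2 * tower_moves(2) + 1) + 1) + 1) + 1) + 1) + 1
= 2 * (2 * (2 * (2 * (2 * (2 * (2 * tower_moves(1) + 1) + 1) + 1) + 1) + 1) + 1) + 1
Now compute bottom-up:
tower_moves(1) = 1
tower_moves(2) = 2 * 1 + 1 = 3
tower_moves(3) = 2 * 3 + 1 = 7
tower_moves(4) = 2 * 7 + 1 = 15
tower_moves(5) = 2 * 15 + 1 = 31
tower_moves(6) = 2 * 31 + 1 = 63
tower_moves(7) = 2 * 63 + 1 = 127
tower_moves(8) = 2 * 127 + 1 = 255
= 255


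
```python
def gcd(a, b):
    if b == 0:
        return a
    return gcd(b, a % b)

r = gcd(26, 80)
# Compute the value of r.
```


gcd(26, 80)
= gcd(80, 26 % 80) = gcd(80, 26)
= gcd(26, 80 % 26) = gcd(26, 2)
= gcd(2, 26 % 2) = gcd(2, 0)
b == 0, return a = 2


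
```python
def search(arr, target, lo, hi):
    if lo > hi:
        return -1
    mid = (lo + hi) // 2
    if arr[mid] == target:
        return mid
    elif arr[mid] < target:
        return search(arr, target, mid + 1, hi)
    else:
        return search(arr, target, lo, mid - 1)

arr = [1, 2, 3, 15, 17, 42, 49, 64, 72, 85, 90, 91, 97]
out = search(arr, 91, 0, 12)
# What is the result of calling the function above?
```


search(arr, 91, 0, 12)
lo=0, hi=12, mid=6, arr[mid]=49
49 < 91, search right half
lo=7, hi=12, mid=9, arr[mid]=85
85 < 91, search right half
lo=10, hi=12, mid=11, arr[mid]=91
arr[11] == 91, found at index 11
= 11


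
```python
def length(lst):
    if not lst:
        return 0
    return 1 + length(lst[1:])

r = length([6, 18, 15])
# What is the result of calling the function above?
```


length([6, 18, 15])
= 1 + length([18, 15])
= 1 + 1 + length([15])
= 1 + 1 + 1 + length([])
= 1 + 1 + 1 + 0
= 3


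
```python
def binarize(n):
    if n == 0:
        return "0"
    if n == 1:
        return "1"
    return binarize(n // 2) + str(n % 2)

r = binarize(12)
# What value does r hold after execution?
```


binarize(12)
= binarize(6) + "0"
= binarize(3) + "0" + "0"
= binarize(1) + "1" + "0" + "0"
= "1" + "1" + "0" + "0"
= "1100"


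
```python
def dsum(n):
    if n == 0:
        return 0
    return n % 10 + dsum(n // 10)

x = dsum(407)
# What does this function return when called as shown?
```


dsum(407)
= 7 + dsum(40)
= 7 + 0 + dsum(4)
= 7 + 0 + 4 + dsum(0)
= 7 + 0 + 4 + 0
= 11


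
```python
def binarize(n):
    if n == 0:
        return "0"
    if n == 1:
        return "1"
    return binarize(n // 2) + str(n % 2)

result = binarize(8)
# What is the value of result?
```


binarize(8)
= binarize(4) + "0"
= binarize(2) + "0" + "0"
= binarize(1) + "0" + "0" + "0"
= "1" + "0" + "0" + "0"
= "1000"


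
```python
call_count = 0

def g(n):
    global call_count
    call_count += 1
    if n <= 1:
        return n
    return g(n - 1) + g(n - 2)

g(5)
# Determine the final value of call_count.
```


g(5) calls g(4) and g(3); each non-base call branches into two more.
Let C(k) = total number of calls made by g(k), including the call to g(k) itself.
Base cases: C(0) = 1, C(1) = 1
Recurrence: C(k) = 1 + C(k-1) + C(k-2)
  C(2) = 1 + C(1) + C(0) = 1 + 1 + 1 = 3
  C(3) = 1 + C(2) + C(1) = 1 + 3 + 1 = 5
  C(4) = 1 + C(3) + C(2) = 1 + 5 + 3 = 9
  C(5) = 1 + C(4) + C(3) = 1 + 9 + 5 = 15
Total calls = C(5) = 15


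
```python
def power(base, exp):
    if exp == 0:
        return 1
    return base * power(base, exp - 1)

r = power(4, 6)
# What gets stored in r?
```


power(4, 6)
= 4 * power(4, 5)
= 4 * 4 * power(4, 4)
= 4 * 4 * 4 * power(4, 3)
= 4 * 4 * 4 * 4 * power(4, 2)
= 4 * 4 * 4 * 4 * 4 * power(4, 1)
= 4 * 4 * 4 * 4 * 4 * 4 * power(4, 0)
= 4 * 4 * 4 * 4 * 4 * 4 * 1
= 4096


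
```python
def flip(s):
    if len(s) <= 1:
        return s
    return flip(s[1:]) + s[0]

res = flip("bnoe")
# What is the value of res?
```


flip("bnoe")
= flip("noe") + "b"
= flip("oe") + "n" + "b"
= flip("e") + "o" + "n" + "b"
= "e" + "o" + "n" + "b"
= "eonb"


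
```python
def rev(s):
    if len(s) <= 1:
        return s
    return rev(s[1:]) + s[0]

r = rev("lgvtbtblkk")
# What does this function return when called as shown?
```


rev("lgvtbtblkk")
= rev("gvtbtblkk") + "l"
= rev("vtbtblkk") + "g" + "l"
= rev("tbtblkk") + "v" + "g" + "l"
= rev("btblkk") + "t" + "v" + "g" + "l"
= rev("tblkk") + "b" + "t" + "v" + "g" + "l"
= rev("blkk") + "t" + "b" + "t" + "v" + "g" + "l"
= rev("lkk") + "b" + "t" + "b" + "t" + "v" + "g" + "l"
= rev("kk") + "l" + "b" + "t" + "b" + "t" + "v" + "g" + "l"
= rev("k") + "k" + "l" + "b" + "t" + "b" + "t" + "v" + "g" + "l"
= "k" + "k" + "l" + "b" + "t" + "b" + "t" + "v" + "g" + "l"
= "kklbtbtvgl"


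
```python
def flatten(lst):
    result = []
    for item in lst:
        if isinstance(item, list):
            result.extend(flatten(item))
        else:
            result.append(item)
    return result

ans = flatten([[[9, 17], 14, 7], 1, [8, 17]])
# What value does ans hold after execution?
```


flatten([[[9, 17], 14, 7], 1, [8, 17]])
Processing each element:
  [[9, 17], 14, 7] is a list -> flatten recursively -> [9, 17, 14, 7]
  1 is not a list -> append 1
  [8, 17] is a list -> flatten recursively -> [8, 17]
= [9, 17, 14, 7, 1, 8, 17]


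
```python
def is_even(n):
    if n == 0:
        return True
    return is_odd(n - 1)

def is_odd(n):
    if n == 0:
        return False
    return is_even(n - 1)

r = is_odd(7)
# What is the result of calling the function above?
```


is_odd(7)
= is_even(6)
= is_odd(5)
= is_even(4)
= is_odd(3)
= is_even(2)
= is_odd(1)
= is_even(0)
n == 0: return True
= True


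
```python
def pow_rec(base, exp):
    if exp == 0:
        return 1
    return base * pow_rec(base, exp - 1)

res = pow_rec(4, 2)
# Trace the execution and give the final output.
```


pow_rec(4, 2)
= 4 * pow_rec(4, 1)
= 4 * 4 * pow_rec(4, 0)
= 4 * 4 * 1
= 16


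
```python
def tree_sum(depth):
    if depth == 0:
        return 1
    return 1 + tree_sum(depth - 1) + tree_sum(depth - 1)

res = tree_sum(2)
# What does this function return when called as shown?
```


tree_sum(2)
= 1 + tree_sum(1) + tree_sum(1)
= 1 + 2 * tree_sum(1)
tree_sum(k) = 2^(k+1) - 1
tree_sum(0) = 1
tree_sum(1) = 3
tree_sum(2) = 7
tree_sum(2) = 2^3 - 1 = 7


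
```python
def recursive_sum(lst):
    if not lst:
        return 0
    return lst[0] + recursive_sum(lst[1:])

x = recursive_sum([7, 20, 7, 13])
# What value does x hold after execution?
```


recursive_sum([7, 20, 7, 13])
= 7 + recursive_sum([20, 7, 13])
= 7 + 20 + recursive_sum([7, 13])
= 7 + 20 + 7 + recursive_sum([13])
= 7 + 20 + 7 + 13 + recursive_sum([])
= 7 + 20 + 7 + 13 + 0
= 47


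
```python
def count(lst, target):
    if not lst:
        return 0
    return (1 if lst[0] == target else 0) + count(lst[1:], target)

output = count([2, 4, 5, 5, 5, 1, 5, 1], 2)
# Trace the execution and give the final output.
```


count([2, 4, 5, 5, 5, 1, 5, 1], 2)
lst[0]=2 == 2: 1 + count([4, 5, 5, 5, 1, 5, 1], 2)
lst[0]=4 != 2: 0 + count([5, 5, 5, 1, 5, 1], 2)
lst[0]=5 != 2: 0 + count([5, 5, 1, 5, 1], 2)
lst[0]=5 != 2: 0 + count([5, 1, 5, 1], 2)
lst[0]=5 != 2: 0 + count([1, 5, 1], 2)
lst[0]=1 != 2: 0 + count([5, 1], 2)
lst[0]=5 != 2: 0 + count([1], 2)
lst[0]=1 != 2: 0 + count([], 2)
= 1


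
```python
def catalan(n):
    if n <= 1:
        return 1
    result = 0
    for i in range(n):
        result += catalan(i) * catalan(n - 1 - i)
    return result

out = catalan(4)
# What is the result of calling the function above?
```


catalan(4)
= sum of catalan(i) * catalan(4-1-i) for i in 0..3
First compute sub-values bottom-up:
  catalan(0) = 1, catalan(1) = 1
  catalan(2) = 1*1 + 1*1 = 2
  catalan(3) = 1*2 + 1*1 + 2*1 = 5
Now catalan(4):
  catalan(0)*catalan(3) = 1*5 = 5
  catalan(1)*catalan(2) = 1*2 = 2
  catalan(2)*catalan(1) = 2*1 = 2
  catalan(3)*catalan(0) = 5*1 = 5
= 5 + 2 + 2 + 5
= 14


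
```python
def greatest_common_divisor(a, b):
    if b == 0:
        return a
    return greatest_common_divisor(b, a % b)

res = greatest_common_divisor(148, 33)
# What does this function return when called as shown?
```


greatest_common_divisor(148, 33)
= greatest_common_divisor(33, 148 % 33) = greatest_common_divisor(33, 16)
= greatest_common_divisor(16, 33 % 16) = greatest_common_divisor(16, 1)
= greatest_common_divisor(1, 16 % 1) = greatest_common_divisor(1, 0)
b == 0, return a = 1


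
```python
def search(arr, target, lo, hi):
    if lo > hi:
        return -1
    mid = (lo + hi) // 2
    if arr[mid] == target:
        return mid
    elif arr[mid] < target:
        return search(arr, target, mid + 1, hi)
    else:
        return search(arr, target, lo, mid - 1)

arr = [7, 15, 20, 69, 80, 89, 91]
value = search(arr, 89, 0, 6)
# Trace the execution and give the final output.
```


search(arr, 89, 0, 6)
lo=0, hi=6, mid=3, arr[mid]=69
69 < 89, search right half
lo=4, hi=6, mid=5, arr[mid]=89
arr[5] == 89, found at index 5
= 5


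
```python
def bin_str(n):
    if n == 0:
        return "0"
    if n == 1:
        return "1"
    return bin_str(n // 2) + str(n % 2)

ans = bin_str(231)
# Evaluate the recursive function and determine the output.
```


bin_str(231)
= bin_str(115) + "1"
= bin_str(57) + "1" + "1"
= bin_str(28) + "1" + "1" + "1"
= bin_str(14) + "0" + "1" + "1" + "1"
= bin_str(7) + "0" + "0" + "1" + "1" + "1"
= bin_str(3) + "1" + "0" + "0" + "1" + "1" + "1"
= bin_str(1) + "1" + "1" + "0" + "0" + "1" + "1" + "1"
= "1" + "1" + "1" + "0" + "0" + "1" + "1" + "1"
= "11100111"


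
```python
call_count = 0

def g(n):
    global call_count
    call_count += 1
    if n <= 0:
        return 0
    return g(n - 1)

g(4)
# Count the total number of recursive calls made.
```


g(4) calls g(3) calls ... calls g(0)
Total calls: 4 + 1 (for base case) = 5


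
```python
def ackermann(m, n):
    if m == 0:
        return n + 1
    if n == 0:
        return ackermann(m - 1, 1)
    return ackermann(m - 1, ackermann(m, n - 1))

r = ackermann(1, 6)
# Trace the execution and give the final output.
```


ackermann(1, 6)
= ackermann(0, ackermann(1, 5))
First compute ackermann(1, 5) = 7
= ackermann(0, 7)
= 8


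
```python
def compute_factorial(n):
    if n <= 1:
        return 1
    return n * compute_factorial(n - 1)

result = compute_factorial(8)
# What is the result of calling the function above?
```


compute_factorial(8)
= 8 * compute_factorial(7)
= 8 * 7 * compute_factorial(6)
= 8 * 7 * 6 * compute_factorial(5)
= 8 * 7 * 6 * 5 * compute_factorial(4)
= 8 * 7 * 6 * 5 * 4 * compute_factorial(3)
= 8 * 7 * 6 * 5 * 4 * 3 * compute_factorial(2)
= 8 * 7 * 6 * 5 * 4 * 3 * 2 * compute_factorial(1)
= 8 * 7 * 6 * 5 * 4 * 3 * 2 * 1
= 40320


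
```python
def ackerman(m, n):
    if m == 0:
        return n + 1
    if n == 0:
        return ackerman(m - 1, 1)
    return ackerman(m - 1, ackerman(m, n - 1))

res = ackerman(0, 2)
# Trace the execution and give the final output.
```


ackerman(0, 2)
m == 0: return 2 + 1 = 3
= 3


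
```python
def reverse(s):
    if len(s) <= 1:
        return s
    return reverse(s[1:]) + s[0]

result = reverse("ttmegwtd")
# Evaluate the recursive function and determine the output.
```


reverse("ttmegwtd")
= reverse("tmegwtd") + "t"
= reverse("megwtd") + "t" + "t"
= reverse("egwtd") + "m" + "t" + "t"
= reverse("gwtd") + "e" + "m" + "t" + "t"
= reverse("wtd") + "g" + "e" + "m" + "t" + "t"
= reverse("td") + "w" + "g" + "e" + "m" + "t" + "t"
= reverse("d") + "t" + "w" + "g" + "e" + "m" + "t" + "t"
= "d" + "t" + "w" + "g" + "e" + "m" + "t" + "t"
= "dtwgemtt"


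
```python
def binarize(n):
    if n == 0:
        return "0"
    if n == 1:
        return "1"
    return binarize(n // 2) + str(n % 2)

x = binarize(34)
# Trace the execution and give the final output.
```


binarize(34)
= binarize(17) + "0"
= binarize(8) + "1" + "0"
= binarize(4) + "0" + "1" + "0"
= binarize(2) + "0" + "0" + "1" + "0"
= binarize(1) + "0" + "0" + "0" + "1" + "0"
= "1" + "0" + "0" + "0" + "1" + "0"
= "100010"


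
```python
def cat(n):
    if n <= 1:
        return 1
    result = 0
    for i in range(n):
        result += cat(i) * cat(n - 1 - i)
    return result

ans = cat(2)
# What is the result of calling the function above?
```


cat(2)
= sum of cat(i) * cat(2-1-i) for i in 0..1
  cat(0)*cat(1) = 1*1 = 1
  cat(1)*cat(0) = 1*1 = 1
= 1 + 1
= 2


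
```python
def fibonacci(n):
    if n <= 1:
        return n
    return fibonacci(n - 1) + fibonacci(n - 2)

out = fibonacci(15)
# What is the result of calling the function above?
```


fibonacci(15)
= fibonacci(14) + fibonacci(13)
= (fibonacci(13) + fibonacci(12)) + fibonacci(13)
Computing bottom-up: fibonacci(0)=0, fibonacci(1)=1, fibonacci(2)=1, fibonacci(3)=2, fibonacci(4)=3, fibonacci(5)=5, fibonacci(6)=8, fibonacci(7)=13, fibonacci(8)=21, fibonacci(9)=34, fibonacci(10)=55, fibonacci(11)=89, fibonacci(12)=144, fibonacci(13)=233, fibonacci(14)=377, fibonacci(15)=610
= 610


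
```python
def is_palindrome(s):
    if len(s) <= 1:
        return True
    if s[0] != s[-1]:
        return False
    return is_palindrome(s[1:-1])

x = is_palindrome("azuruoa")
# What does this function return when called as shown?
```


is_palindrome("azuruoa")
"azuruoa": s[0]='a' == s[-1]='a' -> is_palindrome("zuruo")
"zuruo": s[0]='z' != s[-1]='o' -> False
= False


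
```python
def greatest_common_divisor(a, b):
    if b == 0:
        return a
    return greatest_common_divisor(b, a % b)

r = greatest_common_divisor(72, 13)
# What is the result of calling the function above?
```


greatest_common_divisor(72, 13)
= greatest_common_divisor(13, 72 % 13) = greatest_common_divisor(13, 7)
= greatest_common_divisor(7, 13 % 7) = greatest_common_divisor(7, 6)
= greatest_common_divisor(6, 7 % 6) = greatest_common_divisor(6, 1)
= greatest_common_divisor(1, 6 % 1) = greatest_common_divisor(1, 0)
b == 0, return a = 1


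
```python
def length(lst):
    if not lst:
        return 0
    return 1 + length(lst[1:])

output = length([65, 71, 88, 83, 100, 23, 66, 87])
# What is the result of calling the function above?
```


length([65, 71, 88, 83, 100, 23, 66, 87])
= 1 + length([71, 88, 83, 100, 23, 66, 87])
= 1 + 1 + length([88, 83, 100, 23, 66, 87])
= 1 + 1 + 1 + length([83, 100, 23, 66, 87])
= 1 + 1 + 1 + 1 + length([100, 23, 66, 87])
= 1 + 1 + 1 + 1 + 1 + length([23, 66, 87])
= 1 + 1 + 1 + 1 + 1 + 1 + length([66, 87])
= 1 + 1 + 1 + 1 + 1 + 1 + 1 + length([87])
= 1 + 1 + 1 + 1 + 1 + 1 + 1 + 1 + length([])
= 1 + 1 + 1 + 1 + 1 + 1 + 1 + 1 + 0
= 8


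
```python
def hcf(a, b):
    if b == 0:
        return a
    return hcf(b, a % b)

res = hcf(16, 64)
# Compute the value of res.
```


hcf(16, 64)
= hcf(64, 16 % 64) = hcf(64, 16)
= hcf(16, 64 % 16) = hcf(16, 0)
b == 0, return a = 16


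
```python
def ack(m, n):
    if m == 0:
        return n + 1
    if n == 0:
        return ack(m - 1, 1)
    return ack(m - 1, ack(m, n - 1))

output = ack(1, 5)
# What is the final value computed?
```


ack(1, 5)
= ack(0, ack(1, 4))
First compute ack(1, 4) = 6
= ack(0, 6)
= 7


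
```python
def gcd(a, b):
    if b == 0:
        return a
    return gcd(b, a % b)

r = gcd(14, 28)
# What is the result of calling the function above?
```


gcd(14, 28)
= gcd(28, 14 % 28) = gcd(28, 14)
= gcd(14, 28 % 14) = gcd(14, 0)
b == 0, return a = 14


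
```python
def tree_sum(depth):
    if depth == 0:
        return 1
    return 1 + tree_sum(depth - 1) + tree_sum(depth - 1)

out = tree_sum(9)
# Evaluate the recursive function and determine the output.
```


tree_sum(9)
= 1 + tree_sum(8) + tree_sum(8)
= 1 + 2 * tree_sum(8)
tree_sum(k) = 2^(k+1) - 1
tree_sum(0) = 1
tree_sum(1) = 3
tree_sum(2) = 7
tree_sum(3) = 15
tree_sum(4) = 31
tree_sum(9) = 2^10 - 1 = 1023


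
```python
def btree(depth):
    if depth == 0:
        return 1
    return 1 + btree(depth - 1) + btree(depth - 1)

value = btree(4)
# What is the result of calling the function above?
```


btree(4)
= 1 + btree(3) + btree(3)
= 1 + 2 * btree(3)
btree(k) = 2^(k+1) - 1
btree(0) = 1
btree(1) = 3
btree(2) = 7
btree(3) = 15
btree(4) = 31
btree(4) = 2^5 - 1 = 31


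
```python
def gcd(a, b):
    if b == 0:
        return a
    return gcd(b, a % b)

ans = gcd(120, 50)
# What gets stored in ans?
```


gcd(120, 50)
= gcd(50, 120 % 50) = gcd(50, 20)
= gcd(20, 50 % 20) = gcd(20, 10)
= gcd(10, 20 % 10) = gcd(10, 0)
b == 0, return a = 10


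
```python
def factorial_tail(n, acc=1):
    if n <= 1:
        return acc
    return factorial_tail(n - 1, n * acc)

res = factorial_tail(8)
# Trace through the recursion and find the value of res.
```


factorial_tail(8, 1)
= factorial_tail(7, 8 * 1) = factorial_tail(7, 8)
= factorial_tail(6, 7 * 8) = factorial_tail(6, 56)
= factorial_tail(5, 6 * 56) = factorial_tail(5, 336)
= factorial_tail(4, 5 * 336) = factorial_tail(4, 1680)
= factorial_tail(3, 4 * 1680) = factorial_tail(3, 6720)
= factorial_tail(2, 3 * 6720) = factorial_tail(2, 20160)
= factorial_tail(1, 2 * 20160) = factorial_tail(1, 40320)
n <= 1, return acc = 40320


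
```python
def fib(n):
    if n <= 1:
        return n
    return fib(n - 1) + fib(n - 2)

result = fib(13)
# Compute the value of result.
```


fib(13)
= fib(12) + fib(11)
= (fib(11) + fib(10)) + fib(11)
Computing bottom-up: fib(0)=0, fib(1)=1, fib(2)=1, fib(3)=2, fib(4)=3, fib(5)=5, fib(6)=8, fib(7)=13, fib(8)=21, fib(9)=34, fib(10)=55, fib(11)=89, fib(12)=144, fib(13)=233
= 233


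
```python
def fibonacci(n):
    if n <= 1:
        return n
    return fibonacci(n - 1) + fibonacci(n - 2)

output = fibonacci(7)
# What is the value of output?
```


fibonacci(7)
= fibonacci(6) + fibonacci(5)
= (fibonacci(5) + fibonacci(4)) + fibonacci(5)
Computing bottom-up: fibonacci(0)=0, fibonacci(1)=1, fibonacci(2)=1, fibonacci(3)=2, fibonacci(4)=3, fibonacci(5)=5, fibonacci(6)=8, fibonacci(7)=13
= 13


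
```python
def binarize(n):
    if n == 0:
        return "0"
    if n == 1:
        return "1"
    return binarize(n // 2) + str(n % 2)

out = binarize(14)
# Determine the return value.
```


binarize(14)
= binarize(7) + "0"
= binarize(3) + "1" + "0"
= binarize(1) + "1" + "1" + "0"
= "1" + "1" + "1" + "0"
= "1110"


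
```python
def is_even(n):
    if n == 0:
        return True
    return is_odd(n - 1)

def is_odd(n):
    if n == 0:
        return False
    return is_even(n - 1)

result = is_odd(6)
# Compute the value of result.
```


is_odd(6)
= is_even(5)
= is_odd(4)
= is_even(3)
= is_odd(2)
= is_even(1)
= is_odd(0)
n == 0: return False
= False


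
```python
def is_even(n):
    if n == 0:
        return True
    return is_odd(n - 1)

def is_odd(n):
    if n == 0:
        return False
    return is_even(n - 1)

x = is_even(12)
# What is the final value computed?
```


is_even(12)
= is_odd(11)
= is_even(10)
= is_odd(9)
= is_even(8)
= is_odd(7)
= is_even(6)
= is_odd(5)
= is_even(4)
= is_odd(3)
= is_even(2)
= is_odd(1)
= is_even(0)
n == 0: return True
= True


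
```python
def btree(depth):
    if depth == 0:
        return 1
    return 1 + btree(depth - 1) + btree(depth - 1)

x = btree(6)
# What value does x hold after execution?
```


btree(6)
= 1 + btree(5) + btree(5)
= 1 + 2 * btree(5)
btree(k) = 2^(k+1) - 1
btree(0) = 1
btree(1) = 3
btree(2) = 7
btree(3) = 15
btree(4) = 31
btree(6) = 2^7 - 1 = 127


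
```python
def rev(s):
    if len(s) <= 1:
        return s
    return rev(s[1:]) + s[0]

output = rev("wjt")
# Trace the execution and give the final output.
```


rev("wjt")
= rev("jt") + "w"
= rev("t") + "j" + "w"
= "t" + "j" + "w"
= "tjw"


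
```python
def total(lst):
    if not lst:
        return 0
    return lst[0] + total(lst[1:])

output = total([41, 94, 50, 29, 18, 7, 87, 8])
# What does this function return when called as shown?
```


total([41, 94, 50, 29, 18, 7, 87, 8])
= 41 + total([94, 50, 29, 18, 7, 87, 8])
= 41 + 94 + total([50, 29, 18, 7, 87, 8])
= 41 + 94 + 50 + total([29, 18, 7, 87, 8])
= 41 + 94 + 50 + 29 + total([18, 7, 87, 8])
= 41 + 94 + 50 + 29 + 18 + total([7, 87, 8])
= 41 + 94 + 50 + 29 + 18 + 7 + total([87, 8])
= 41 + 94 + 50 + 29 + 18 + 7 + 87 + total([8])
= 41 + 94 + 50 + 29 + 18 + 7 + 87 + 8 + total([])
= 41 + 94 + 50 + 29 + 18 + 7 + 87 + 8 + 0
= 334


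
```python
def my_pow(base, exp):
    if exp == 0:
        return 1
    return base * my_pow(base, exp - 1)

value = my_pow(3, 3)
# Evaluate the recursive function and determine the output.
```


my_pow(3, 3)
= 3 * my_pow(3, 2)
= 3 * 3 * my_pow(3, 1)
= 3 * 3 * 3 * my_pow(3, 0)
= 3 * 3 * 3 * 1
= 27


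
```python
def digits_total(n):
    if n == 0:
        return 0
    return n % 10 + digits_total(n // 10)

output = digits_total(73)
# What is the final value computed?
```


digits_total(73)
= 3 + digits_total(7)
= 3 + 7 + digits_total(0)
= 3 + 7 + 0
= 10


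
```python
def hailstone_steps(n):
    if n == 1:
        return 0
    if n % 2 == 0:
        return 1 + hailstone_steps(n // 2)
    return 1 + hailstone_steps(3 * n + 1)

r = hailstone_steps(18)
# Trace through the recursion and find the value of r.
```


hailstone_steps(18)
18 is even -> hailstone_steps(9)
9 is odd -> 3*9+1 = 28 -> hailstone_steps(28)
28 is even -> hailstone_steps(14)
14 is even -> hailstone_steps(7)
7 is odd -> 3*7+1 = 22 -> hailstone_steps(22)
22 is even -> hailstone_steps(11)
11 is odd -> 3*11+1 = 34 -> hailstone_steps(34)
34 is even -> hailstone_steps(17)
17 is odd -> 3*17+1 = 52 -> hailstone_steps(52)
52 is even -> hailstone_steps(26)
26 is even -> hailstone_steps(13)
13 is odd -> 3*13+1 = 40 -> hailstone_steps(40)
40 is even -> hailstone_steps(20)
20 is even -> hailstone_steps(10)
10 is even -> hailstone_steps(5)
5 is odd -> 3*5+1 = 16 -> hailstone_steps(16)
16 is even -> hailstone_steps(8)
8 is even -> hailstone_steps(4)
4 is even -> hailstone_steps(2)
2 is even -> hailstone_steps(1)
Reached 1 after 20 steps
= 20


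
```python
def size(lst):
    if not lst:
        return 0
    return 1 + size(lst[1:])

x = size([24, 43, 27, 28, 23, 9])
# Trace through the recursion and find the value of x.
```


size([24, 43, 27, 28, 23, 9])
= 1 + size([43, 27, 28, 23, 9])
= 1 + 1 + size([27, 28, 23, 9])
= 1 + 1 + 1 + size([28, 23, 9])
= 1 + 1 + 1 + 1 + size([23, 9])
= 1 + 1 + 1 + 1 + 1 + size([9])
= 1 + 1 + 1 + 1 + 1 + 1 + size([])
= 1 + 1 + 1 + 1 + 1 + 1 + 0
= 6


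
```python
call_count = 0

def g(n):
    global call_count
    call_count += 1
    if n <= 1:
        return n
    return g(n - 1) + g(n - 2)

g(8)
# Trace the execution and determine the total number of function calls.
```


g(8) calls g(7) and g(6); each non-base call branches into two more.
Let C(k) = total number of calls made by g(k), including the call to g(k) itself.
Base cases: C(0) = 1, C(1) = 1
Recurrence: C(k) = 1 + C(k-1) + C(k-2)
  C(2) = 1 + C(1) + C(0) = 1 + 1 + 1 = 3
  C(3) = 1 + C(2) + C(1) = 1 + 3 + 1 = 5
  C(4) = 1 + C(3) + C(2) = 1 + 5 + 3 = 9
  C(5) = 1 + C(4) + C(3) = 1 + 9 + 5 = 15
  C(6) = 1 + C(5) + C(4) = 1 + 15 + 9 = 25
  C(7) = 1 + C(6) + C(5) = 1 + 25 + 15 = 41
  C(8) = 1 + C(7) + C(6) = 1 + 41 + 25 = 67
Total calls = C(8) = 67


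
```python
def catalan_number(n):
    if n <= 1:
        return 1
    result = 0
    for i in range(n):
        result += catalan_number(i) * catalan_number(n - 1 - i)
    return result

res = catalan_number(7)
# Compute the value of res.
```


catalan_number(7)
= sum of catalan_number(i) * catalan_number(7-1-i) for i in 0..6
First compute sub-values bottom-up:
  catalan_number(0) = 1, catalan_number(1) = 1
  catalan_number(2) = 1*1 + 1*1 = 2
  catalan_number(3) = 1*2 + 1*1 + 2*1 = 5
  catalan_number(4) = 1*5 + 1*2 + 2*1 + 5*1 = 14
  catalan_number(5) = 1*14 + 1*5 + 2*2 + 5*1 + 14*1 = 42
  catalan_number(6) = 1*42 + 1*14 + 2*5 + 5*2 + 14*1 + 42*1 = 132
Now catalan_number(7):
  catalan_number(0)*catalan_number(6) = 1*132 = 132
  catalan_number(1)*catalan_number(5) = 1*42 = 42
  catalan_number(2)*catalan_number(4) = 2*14 = 28
  catalan_number(3)*catalan_number(3) = 5*5 = 25
  catalan_number(4)*catalan_number(2) = 14*2 = 28
  catalan_number(5)*catalan_number(1) = 42*1 = 42
  catalan_number(6)*catalan_number(0) = 132*1 = 132
= 132 + 42 + 28 + 25 + 28 + 42 + 132
= 429


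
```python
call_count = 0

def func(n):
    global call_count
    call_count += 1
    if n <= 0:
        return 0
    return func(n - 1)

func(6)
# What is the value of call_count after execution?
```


func(6) calls func(5) calls ... calls func(0)
Total calls: 6 + 1 (for base case) = 7


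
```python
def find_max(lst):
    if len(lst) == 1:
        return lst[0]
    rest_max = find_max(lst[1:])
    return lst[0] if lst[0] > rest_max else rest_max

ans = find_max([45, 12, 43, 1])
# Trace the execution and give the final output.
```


find_max([45, 12, 43, 1])
= compare 45 with find_max([12, 43, 1])
= compare 12 with find_max([43, 1])
= compare 43 with find_max([1])
Base: find_max([1]) = 1
compare 43 with 1: max = 43
compare 12 with 43: max = 43
compare 45 with 43: max = 45
= 45


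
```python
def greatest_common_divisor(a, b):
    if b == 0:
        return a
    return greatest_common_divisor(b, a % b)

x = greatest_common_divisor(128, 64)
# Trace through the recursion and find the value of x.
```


greatest_common_divisor(128, 64)
= greatest_common_divisor(64, 128 % 64) = greatest_common_divisor(64, 0)
b == 0, return a = 64
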